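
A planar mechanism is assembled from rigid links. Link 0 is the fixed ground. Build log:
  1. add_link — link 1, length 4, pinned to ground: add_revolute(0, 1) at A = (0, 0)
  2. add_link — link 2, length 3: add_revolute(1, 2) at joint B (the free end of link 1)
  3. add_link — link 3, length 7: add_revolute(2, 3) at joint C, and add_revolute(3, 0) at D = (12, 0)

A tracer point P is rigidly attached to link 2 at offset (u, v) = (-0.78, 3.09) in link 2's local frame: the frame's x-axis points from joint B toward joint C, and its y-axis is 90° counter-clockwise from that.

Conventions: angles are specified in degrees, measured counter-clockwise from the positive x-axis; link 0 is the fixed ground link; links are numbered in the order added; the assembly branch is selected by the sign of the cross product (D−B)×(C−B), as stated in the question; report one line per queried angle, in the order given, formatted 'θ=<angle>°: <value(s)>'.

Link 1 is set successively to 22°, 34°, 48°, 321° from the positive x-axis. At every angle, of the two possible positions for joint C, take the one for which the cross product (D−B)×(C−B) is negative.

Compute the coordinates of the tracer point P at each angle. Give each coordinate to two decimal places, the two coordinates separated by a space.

A=(0,0), D=(12.00,0)
θ=22°: B = A + 4.00·(cos22°, sin22°) = (3.7087, 1.4984)
θ=22°: |BD| = 8.4256
θ=22°: circle(B,3.00) ∩ circle(D,7.00): a=1.8391, h=2.3702
θ=22°:   candidates: C₊=(5.9400,3.5038) cross=19.970; C₋=(5.0970,-1.1611) cross=-19.970
θ=22°:   branch - wants cross < 0 → take C=(5.0970,-1.1611) (cross=-19.970)
θ=22°: ex = (C−B)/|BC| = (0.4627,-0.8865); ey = (0.8865,0.4627)
θ=22°: P = B + -0.78·ex + 3.09·ey = (6.0871,3.6198)
θ=34°: B = A + 4.00·(cos34°, sin34°) = (3.3162, 2.2368)
θ=34°: |BD| = 8.9673
θ=34°: circle(B,3.00) ∩ circle(D,7.00): a=2.2533, h=1.9805
θ=34°:   candidates: C₊=(5.9923,3.5926) cross=17.760; C₋=(5.0042,-0.2432) cross=-17.760
θ=34°:   branch - wants cross < 0 → take C=(5.0042,-0.2432) (cross=-17.760)
θ=34°: ex = (C−B)/|BC| = (0.5627,-0.8267); ey = (0.8267,0.5627)
θ=34°: P = B + -0.78·ex + 3.09·ey = (5.4316,4.6203)
θ=48°: B = A + 4.00·(cos48°, sin48°) = (2.6765, 2.9726)
θ=48°: |BD| = 9.7859
θ=48°: circle(B,3.00) ∩ circle(D,7.00): a=2.8492, h=0.9392
θ=48°:   candidates: C₊=(5.6764,3.0020) cross=9.191; C₋=(5.1058,1.2122) cross=-9.191
θ=48°:   branch - wants cross < 0 → take C=(5.1058,1.2122) (cross=-9.191)
θ=48°: ex = (C−B)/|BC| = (0.8097,-0.5868); ey = (0.5868,0.8097)
θ=48°: P = B + -0.78·ex + 3.09·ey = (3.8581,5.9324)
θ=321°: B = A + 4.00·(cos321°, sin321°) = (3.1086, -2.5173)
θ=321°: |BD| = 9.2409
θ=321°: circle(B,3.00) ∩ circle(D,7.00): a=2.4561, h=1.7226
θ=321°:   candidates: C₊=(5.0026,-0.1908) cross=15.918; C₋=(5.9411,-3.5057) cross=-15.918
θ=321°:   branch - wants cross < 0 → take C=(5.9411,-3.5057) (cross=-15.918)
θ=321°: ex = (C−B)/|BC| = (0.9442,-0.3295); ey = (0.3295,0.9442)
θ=321°: P = B + -0.78·ex + 3.09·ey = (3.3902,0.6572)

θ=22°: 6.09 3.62
θ=34°: 5.43 4.62
θ=48°: 3.86 5.93
θ=321°: 3.39 0.66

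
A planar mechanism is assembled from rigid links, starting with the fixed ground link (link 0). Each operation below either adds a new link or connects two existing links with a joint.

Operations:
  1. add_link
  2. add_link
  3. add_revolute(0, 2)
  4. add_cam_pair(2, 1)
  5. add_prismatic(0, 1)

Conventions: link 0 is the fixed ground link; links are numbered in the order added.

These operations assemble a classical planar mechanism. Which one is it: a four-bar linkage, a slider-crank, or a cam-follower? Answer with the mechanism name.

links: 3 (incl. ground); joints: 1 revolute, 1 prismatic, 1 higher (cam) pair, forming one closed loop
3 links, revolute + prismatic + higher pair in one loop → cam-follower

cam-follower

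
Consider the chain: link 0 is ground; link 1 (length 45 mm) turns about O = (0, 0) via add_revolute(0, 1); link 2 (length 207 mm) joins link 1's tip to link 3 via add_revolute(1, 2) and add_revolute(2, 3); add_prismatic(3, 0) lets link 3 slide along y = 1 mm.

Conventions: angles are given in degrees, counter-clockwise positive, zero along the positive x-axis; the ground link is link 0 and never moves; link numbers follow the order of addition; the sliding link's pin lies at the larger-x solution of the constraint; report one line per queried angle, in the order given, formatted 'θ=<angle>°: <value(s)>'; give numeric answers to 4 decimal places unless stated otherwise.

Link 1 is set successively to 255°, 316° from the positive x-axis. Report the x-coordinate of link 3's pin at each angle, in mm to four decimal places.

geometry: r = 45 mm, L = 207 mm, e = 1 mm
θ=255°: crank pin P = (r cos θ, r sin θ) = (-11.646857, -43.466662)
θ=255°: h = r sin θ − e = -43.466662 − 1 = -44.466662
θ=255°: x = r cos θ + √(L² − h²) = -11.646857 + 202.167544 = 190.520687
θ=316°: crank pin P = (r cos θ, r sin θ) = (32.370291, -31.259627)
θ=316°: h = r sin θ − e = -31.259627 − 1 = -32.259627
θ=316°: x = r cos θ + √(L² − h²) = 32.370291 + 204.470821 = 236.841112

θ=255°: 190.5207
θ=316°: 236.8411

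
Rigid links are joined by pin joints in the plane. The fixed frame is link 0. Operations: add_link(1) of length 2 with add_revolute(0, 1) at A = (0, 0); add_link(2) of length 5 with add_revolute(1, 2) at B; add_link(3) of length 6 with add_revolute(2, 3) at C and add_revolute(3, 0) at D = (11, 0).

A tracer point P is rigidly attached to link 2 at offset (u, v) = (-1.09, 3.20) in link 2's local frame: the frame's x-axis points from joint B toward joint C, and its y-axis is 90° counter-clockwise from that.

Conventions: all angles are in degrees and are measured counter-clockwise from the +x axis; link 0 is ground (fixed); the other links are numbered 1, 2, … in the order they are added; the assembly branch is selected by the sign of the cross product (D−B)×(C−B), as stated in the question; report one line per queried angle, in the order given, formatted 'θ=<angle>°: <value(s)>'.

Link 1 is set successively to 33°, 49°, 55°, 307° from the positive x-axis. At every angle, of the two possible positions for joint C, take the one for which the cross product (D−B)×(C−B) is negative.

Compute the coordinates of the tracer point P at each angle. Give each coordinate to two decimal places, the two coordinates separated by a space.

A=(0,0), D=(11.00,0)
θ=33°: B = A + 2.00·(cos33°, sin33°) = (1.6773, 1.0893)
θ=33°: |BD| = 9.3861
θ=33°: circle(B,5.00) ∩ circle(D,6.00): a=4.1071, h=2.8517
θ=33°:   candidates: C₊=(6.0876,3.4450) cross=26.766; C₋=(5.4257,-2.2198) cross=-26.766
θ=33°:   branch - wants cross < 0 → take C=(5.4257,-2.2198) (cross=-26.766)
θ=33°: ex = (C−B)/|BC| = (0.7497,-0.6618); ey = (0.6618,0.7497)
θ=33°: P = B + -1.09·ex + 3.20·ey = (2.9780,4.2096)
θ=49°: B = A + 2.00·(cos49°, sin49°) = (1.3121, 1.5094)
θ=49°: |BD| = 9.8048
θ=49°: circle(B,5.00) ∩ circle(D,6.00): a=4.3414, h=2.4803
θ=49°:   candidates: C₊=(5.9836,3.2918) cross=24.319; C₋=(5.2200,-1.6097) cross=-24.319
θ=49°:   branch - wants cross < 0 → take C=(5.2200,-1.6097) (cross=-24.319)
θ=49°: ex = (C−B)/|BC| = (0.7816,-0.6238); ey = (0.6238,0.7816)
θ=49°: P = B + -1.09·ex + 3.20·ey = (2.4564,4.6904)
θ=55°: B = A + 2.00·(cos55°, sin55°) = (1.1472, 1.6383)
θ=55°: |BD| = 9.9881
θ=55°: circle(B,5.00) ∩ circle(D,6.00): a=4.4434, h=2.2926
θ=55°:   candidates: C₊=(5.9064,3.1710) cross=22.899; C₋=(5.1543,-1.3521) cross=-22.899
θ=55°:   branch - wants cross < 0 → take C=(5.1543,-1.3521) (cross=-22.899)
θ=55°: ex = (C−B)/|BC| = (0.8014,-0.5981); ey = (0.5981,0.8014)
θ=55°: P = B + -1.09·ex + 3.20·ey = (2.1874,4.8548)
θ=307°: B = A + 2.00·(cos307°, sin307°) = (1.2036, -1.5973)
θ=307°: |BD| = 9.9257
θ=307°: circle(B,5.00) ∩ circle(D,6.00): a=4.4088, h=2.3586
θ=307°:   candidates: C₊=(5.1754,1.4400) cross=23.411; C₋=(5.9345,-3.2157) cross=-23.411
θ=307°:   branch - wants cross < 0 → take C=(5.9345,-3.2157) (cross=-23.411)
θ=307°: ex = (C−B)/|BC| = (0.9462,-0.3237); ey = (0.3237,0.9462)
θ=307°: P = B + -1.09·ex + 3.20·ey = (1.2081,1.7833)

θ=33°: 2.98 4.21
θ=49°: 2.46 4.69
θ=55°: 2.19 4.85
θ=307°: 1.21 1.78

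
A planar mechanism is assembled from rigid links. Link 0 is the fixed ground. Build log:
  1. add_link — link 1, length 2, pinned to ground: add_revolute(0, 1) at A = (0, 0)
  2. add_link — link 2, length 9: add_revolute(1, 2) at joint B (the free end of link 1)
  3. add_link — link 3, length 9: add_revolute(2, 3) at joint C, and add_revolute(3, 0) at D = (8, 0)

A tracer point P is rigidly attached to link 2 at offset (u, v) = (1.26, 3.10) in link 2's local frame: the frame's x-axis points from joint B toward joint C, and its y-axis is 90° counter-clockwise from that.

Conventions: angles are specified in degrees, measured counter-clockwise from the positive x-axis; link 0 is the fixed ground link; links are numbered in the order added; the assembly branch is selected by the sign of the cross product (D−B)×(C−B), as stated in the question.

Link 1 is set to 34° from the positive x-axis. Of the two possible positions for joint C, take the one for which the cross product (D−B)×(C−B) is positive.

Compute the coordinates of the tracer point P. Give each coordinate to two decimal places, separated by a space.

A=(0,0), D=(8.00,0)
B = A + 2.00·(cos34°, sin34°) = (1.6581, 1.1184)
|BD| = 6.4398
circle(B,9.00) ∩ circle(D,9.00): a=3.2199, h=8.4043
  candidates: C₊=(6.2886,8.8358) cross=54.122; C₋=(3.3695,-7.7174) cross=-54.122
  branch + wants cross > 0 → take C=(6.2886,8.8358) (cross=54.122)
ex = (C−B)/|BC| = (0.5145,0.8575); ey = (-0.8575,0.5145)
P = B + 1.26·ex + 3.10·ey = (-0.3519,3.7938)

-0.35 3.79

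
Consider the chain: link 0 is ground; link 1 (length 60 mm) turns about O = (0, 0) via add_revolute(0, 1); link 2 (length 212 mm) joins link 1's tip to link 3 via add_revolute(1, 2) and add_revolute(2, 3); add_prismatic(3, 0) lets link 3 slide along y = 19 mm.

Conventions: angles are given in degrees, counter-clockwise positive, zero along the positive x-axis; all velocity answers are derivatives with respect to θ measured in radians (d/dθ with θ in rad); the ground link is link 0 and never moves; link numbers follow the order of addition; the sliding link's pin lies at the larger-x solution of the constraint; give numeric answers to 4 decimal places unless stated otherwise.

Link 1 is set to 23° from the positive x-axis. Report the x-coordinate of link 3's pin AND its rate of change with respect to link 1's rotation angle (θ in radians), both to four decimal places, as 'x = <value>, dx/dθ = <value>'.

geometry: r = 60 mm, L = 212 mm, e = 19 mm
crank pin P = (r cos θ, r sin θ) = (55.230291, 23.443868)
h = r sin θ − e = 23.443868 − 19 = 4.443868
x = r cos θ + √(L² − h²) = 55.230291 + 211.953420 = 267.183711
dx/dθ = −r sin θ − h·r cos θ/√(L² − h²) (θ in radians; h = 4.443868) = -24.601840

x = 267.1837, dx/dθ = -24.6018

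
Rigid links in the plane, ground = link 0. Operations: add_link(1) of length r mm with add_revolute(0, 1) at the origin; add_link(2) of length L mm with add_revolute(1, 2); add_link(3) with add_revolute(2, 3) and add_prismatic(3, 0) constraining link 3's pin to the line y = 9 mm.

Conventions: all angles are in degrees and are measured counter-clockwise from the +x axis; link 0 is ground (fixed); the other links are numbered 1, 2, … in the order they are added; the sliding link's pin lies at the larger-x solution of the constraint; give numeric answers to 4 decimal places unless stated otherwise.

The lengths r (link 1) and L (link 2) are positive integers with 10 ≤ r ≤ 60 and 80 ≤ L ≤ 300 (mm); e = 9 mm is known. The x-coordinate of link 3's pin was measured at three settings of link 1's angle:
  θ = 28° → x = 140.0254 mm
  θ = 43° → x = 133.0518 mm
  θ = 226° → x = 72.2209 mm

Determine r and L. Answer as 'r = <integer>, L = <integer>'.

constraint per measurement: (x − r cos θ)² + (r sin θ − e)² = L²
subtracting the θ₁ and θ₂ equations cancels the r² and L² terms:
r = (x₁² − x₂²) / (2[(x₁cos θ₁ + e sin θ₁) − (x₂cos θ₂ + e sin θ₂)]) = 39.0001 → r = 39
L² = (x₁ − r cos θ₁)² + (r sin θ₁ − e)² = 11236.0066 → L = 106.0000 → L = 106
check at θ₃=226°: x = 72.2209 (printed 72.2209) ✓

r = 39, L = 106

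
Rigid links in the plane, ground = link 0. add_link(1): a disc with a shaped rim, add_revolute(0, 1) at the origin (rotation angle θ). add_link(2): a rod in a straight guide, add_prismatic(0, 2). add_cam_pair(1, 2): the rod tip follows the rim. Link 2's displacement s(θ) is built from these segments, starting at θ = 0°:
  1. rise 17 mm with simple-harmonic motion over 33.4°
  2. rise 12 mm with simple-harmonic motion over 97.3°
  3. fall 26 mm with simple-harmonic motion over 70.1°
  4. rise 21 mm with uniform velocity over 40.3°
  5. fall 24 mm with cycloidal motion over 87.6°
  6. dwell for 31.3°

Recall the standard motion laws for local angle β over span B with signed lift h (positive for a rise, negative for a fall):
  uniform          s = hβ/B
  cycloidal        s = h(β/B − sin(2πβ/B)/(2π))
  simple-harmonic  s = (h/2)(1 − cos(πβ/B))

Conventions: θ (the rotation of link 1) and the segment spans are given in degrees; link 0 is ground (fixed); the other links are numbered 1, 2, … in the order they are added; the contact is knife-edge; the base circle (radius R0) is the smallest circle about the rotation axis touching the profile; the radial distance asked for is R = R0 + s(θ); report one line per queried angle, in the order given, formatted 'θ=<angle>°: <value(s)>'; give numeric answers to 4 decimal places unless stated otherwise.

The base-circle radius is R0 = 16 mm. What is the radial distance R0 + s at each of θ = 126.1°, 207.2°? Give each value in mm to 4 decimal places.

segment 1 (0° to 33.4°, simple-harmonic, h = 17) is passed completely: s = 0.0000 + (17) = 17.0000
θ = 126.1° falls in segment 2 (33.4° to 130.7°, simple-harmonic, h = 12): β = 126.1 − 33.4 = 92.7°, B = 97.3°; Δs = 12/2·(1 − cos(π·0.9527)) = 11.9339; s = 17.0000 + 11.9339 = 28.9339
segment 2 (33.4° to 130.7°, simple-harmonic, h = 12) is passed completely: s = 17.0000 + (12) = 29.0000
segment 3 (130.7° to 200.8°, simple-harmonic, h = -26) is passed completely: s = 29.0000 + (-26) = 3.0000
θ = 207.2° falls in segment 4 (200.8° to 241.1°, uniform, h = 21): β = 207.2 − 200.8 = 6.4°, B = 40.3°; Δs = 21·6.4/40.3 = 3.3350; s = 3.0000 + 3.3350 = 6.3350
θ=126.1°: R = R0 + s = 16 + 28.9339 = 44.9339
θ=207.2°: R = R0 + s = 16 + 6.3350 = 22.3350

θ=126.1°: 44.9339
θ=207.2°: 22.3350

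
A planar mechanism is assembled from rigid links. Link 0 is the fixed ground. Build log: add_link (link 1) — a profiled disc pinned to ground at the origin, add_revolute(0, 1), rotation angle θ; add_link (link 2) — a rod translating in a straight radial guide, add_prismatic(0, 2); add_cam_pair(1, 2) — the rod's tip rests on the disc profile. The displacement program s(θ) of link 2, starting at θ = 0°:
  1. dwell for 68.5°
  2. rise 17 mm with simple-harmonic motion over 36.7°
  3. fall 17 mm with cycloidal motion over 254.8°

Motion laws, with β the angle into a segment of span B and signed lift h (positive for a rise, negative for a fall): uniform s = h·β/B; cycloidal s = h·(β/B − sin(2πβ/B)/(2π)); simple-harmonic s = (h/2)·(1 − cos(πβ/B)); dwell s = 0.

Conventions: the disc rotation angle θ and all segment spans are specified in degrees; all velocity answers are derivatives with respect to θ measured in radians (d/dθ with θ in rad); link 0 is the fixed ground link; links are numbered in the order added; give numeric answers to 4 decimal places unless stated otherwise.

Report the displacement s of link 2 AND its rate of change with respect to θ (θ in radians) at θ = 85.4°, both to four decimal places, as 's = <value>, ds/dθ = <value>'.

seg 1 [0°–68.5°] dwell: s stays 0.0000
seg 2 [68.5°–105.2°] simple-harmonic, h=17: θ=85.4° here. β=16.9, B=36.7. 17/2·(1 − cos(π·0.4605)) = 7.4477 → s = 7.4477
velocity in seg [68.5°–105.2°] (simple-harmonic), θ in radians: β = 16.9° = 0.2950 rad, B = 36.7° = 0.6405 rad; ds/dθ = (πh/(2B)) sin(πβ/B) = (π·17/(2·0.6405)) sin(π·0.4605) = 41.368642 mm/rad

s = 7.4477, ds/dθ = 41.3686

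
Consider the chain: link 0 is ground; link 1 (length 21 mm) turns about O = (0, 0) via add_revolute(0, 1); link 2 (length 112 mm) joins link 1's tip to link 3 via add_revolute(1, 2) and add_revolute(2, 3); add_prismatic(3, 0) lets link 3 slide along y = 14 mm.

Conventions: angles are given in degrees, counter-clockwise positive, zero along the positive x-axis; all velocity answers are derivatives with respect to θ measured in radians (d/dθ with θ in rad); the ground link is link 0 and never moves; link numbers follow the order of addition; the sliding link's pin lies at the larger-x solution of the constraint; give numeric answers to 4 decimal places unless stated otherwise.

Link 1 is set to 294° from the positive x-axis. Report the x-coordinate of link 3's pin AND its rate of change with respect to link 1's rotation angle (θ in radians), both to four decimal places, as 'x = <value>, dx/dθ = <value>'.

geometry: r = 21 mm, L = 112 mm, e = 14 mm
crank pin P = (r cos θ, r sin θ) = (8.541470, -19.184455)
h = r sin θ − e = -19.184455 − 14 = -33.184455
x = r cos θ + √(L² − h²) = 8.541470 + 106.970987 = 115.512456
dx/dθ = −r sin θ − h·r cos θ/√(L² − h²) (θ in radians; h = -33.184455) = 21.834183

x = 115.5125, dx/dθ = 21.8342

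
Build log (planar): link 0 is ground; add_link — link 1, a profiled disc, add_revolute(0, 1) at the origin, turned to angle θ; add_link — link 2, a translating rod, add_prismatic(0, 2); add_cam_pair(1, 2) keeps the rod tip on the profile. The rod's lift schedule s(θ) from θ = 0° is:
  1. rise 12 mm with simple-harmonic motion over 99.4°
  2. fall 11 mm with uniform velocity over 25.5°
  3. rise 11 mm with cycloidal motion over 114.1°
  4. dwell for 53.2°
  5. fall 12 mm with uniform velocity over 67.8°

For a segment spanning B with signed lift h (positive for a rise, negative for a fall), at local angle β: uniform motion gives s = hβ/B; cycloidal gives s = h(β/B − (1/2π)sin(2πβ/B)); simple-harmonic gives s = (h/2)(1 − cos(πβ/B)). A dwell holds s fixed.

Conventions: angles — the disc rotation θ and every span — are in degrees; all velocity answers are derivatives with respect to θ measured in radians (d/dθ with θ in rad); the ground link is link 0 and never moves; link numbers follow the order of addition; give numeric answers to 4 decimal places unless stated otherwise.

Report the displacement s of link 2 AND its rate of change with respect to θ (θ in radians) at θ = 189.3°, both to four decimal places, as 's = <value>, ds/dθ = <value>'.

seg 1 [0°–99.4°] simple-harmonic, h=12: full span → s += 12 → s = 12.0000
seg 2 [99.4°–124.9°] uniform, h=-11: full span → s += -11 → s = 1.0000
seg 3 [124.9°–239°] cycloidal, h=11: θ=189.3° here. β=64.4, B=114.1. 11·(0.5644 − sin(2π·0.5644)/(2π)) = 6.8980 → s = 7.8980
velocity in seg [124.9°–239°] (cycloidal), θ in radians: β = 64.4° = 1.1240 rad, B = 114.1° = 1.9914 rad; ds/dθ = (h/B)(1 − cos(2πβ/B)) = (11/1.9914)(1 − cos(2π·0.5644)) = 10.601091 mm/rad

s = 7.8980, ds/dθ = 10.6011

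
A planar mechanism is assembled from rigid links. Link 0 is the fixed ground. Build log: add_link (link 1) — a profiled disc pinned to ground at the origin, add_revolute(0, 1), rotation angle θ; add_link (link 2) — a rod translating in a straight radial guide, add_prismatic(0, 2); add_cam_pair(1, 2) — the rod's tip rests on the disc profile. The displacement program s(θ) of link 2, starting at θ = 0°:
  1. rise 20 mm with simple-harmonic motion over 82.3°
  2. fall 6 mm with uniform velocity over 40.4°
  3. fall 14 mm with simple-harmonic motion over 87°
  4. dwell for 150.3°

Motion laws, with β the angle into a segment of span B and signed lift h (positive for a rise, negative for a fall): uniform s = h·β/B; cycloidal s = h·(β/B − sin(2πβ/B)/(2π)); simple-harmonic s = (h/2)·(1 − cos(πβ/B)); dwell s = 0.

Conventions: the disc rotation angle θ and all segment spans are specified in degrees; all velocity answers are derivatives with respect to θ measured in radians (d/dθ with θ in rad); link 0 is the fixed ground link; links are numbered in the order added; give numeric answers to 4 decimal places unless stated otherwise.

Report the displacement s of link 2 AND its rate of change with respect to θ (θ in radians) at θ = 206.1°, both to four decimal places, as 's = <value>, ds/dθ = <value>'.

seg 1 [0°–82.3°] simple-harmonic, h=20: full span → s += 20 → s = 20.0000
seg 2 [82.3°–122.7°] uniform, h=-6: full span → s += -6 → s = 14.0000
seg 3 [122.7°–209.7°] simple-harmonic, h=-14: θ=206.1° here. β=83.4, B=87. -14/2·(1 − cos(π·0.9586)) = -13.9409 → s = 0.0591
velocity in seg [122.7°–209.7°] (simple-harmonic), θ in radians: β = 83.4° = 1.4556 rad, B = 87° = 1.5184 rad; ds/dθ = (πh/(2B)) sin(πβ/B) = (π·(-14)/(2·1.5184)) sin(π·0.9586) = -1.877416 mm/rad

s = 0.0591, ds/dθ = -1.8774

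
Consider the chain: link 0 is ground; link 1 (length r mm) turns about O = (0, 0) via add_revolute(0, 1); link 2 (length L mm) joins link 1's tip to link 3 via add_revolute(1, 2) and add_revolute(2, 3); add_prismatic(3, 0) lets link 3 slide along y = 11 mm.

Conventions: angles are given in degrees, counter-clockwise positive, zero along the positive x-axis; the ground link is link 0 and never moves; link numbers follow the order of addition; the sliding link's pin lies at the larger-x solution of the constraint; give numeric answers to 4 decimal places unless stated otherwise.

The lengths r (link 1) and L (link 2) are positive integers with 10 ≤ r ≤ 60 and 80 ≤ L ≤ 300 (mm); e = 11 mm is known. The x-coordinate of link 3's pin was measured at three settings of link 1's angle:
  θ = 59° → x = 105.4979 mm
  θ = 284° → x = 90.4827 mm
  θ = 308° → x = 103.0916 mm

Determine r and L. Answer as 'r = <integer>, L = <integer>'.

constraint per measurement: (x − r cos θ)² + (r sin θ − e)² = L²
subtracting the θ₁ and θ₂ equations cancels the r² and L² terms:
r = (x₁² − x₂²) / (2[(x₁cos θ₁ + e sin θ₁) − (x₂cos θ₂ + e sin θ₂)]) = 28.0001 → r = 28
L² = (x₁ − r cos θ₁)² + (r sin θ₁ − e)² = 8464.0075 → L = 92.0000 → L = 92
check at θ₃=308°: x = 103.0916 (printed 103.0916) ✓

r = 28, L = 92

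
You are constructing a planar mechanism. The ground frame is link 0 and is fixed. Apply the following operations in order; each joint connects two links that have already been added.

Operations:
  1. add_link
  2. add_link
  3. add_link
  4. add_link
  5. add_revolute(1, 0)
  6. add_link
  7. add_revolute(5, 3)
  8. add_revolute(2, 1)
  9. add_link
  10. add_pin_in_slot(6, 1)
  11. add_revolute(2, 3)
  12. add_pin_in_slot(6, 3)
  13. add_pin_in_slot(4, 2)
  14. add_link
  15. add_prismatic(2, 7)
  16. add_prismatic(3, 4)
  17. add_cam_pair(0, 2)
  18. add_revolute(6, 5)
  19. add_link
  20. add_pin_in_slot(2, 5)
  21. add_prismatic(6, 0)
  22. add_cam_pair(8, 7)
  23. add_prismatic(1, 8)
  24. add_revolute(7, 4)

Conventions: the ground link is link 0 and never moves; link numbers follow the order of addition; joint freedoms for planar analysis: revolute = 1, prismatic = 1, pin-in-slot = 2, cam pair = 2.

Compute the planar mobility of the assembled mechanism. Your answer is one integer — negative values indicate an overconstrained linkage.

(L,J1,J2)=(1,0,0); link0 fixed
link1: (2,0,0)
link2: (3,0,0)
link3: (4,0,0)
link4: (5,0,0)
R 1-0 [J1]: (5,1,0)
link5: (6,1,0)
R 5-3 [J1]: (6,2,0)
R 2-1 [J1]: (6,3,0)
link6: (7,3,0)
PS 6-1 [J2]: (7,3,1)
R 2-3 [J1]: (7,4,1)
PS 6-3 [J2]: (7,4,2)
PS 4-2 [J2]: (7,4,3)
link7: (8,4,3)
P 2-7 [J1]: (8,5,3)
P 3-4 [J1]: (8,6,3)
C 0-2 [J2]: (8,6,4)
R 6-5 [J1]: (8,7,4)
link8: (9,7,4)
PS 2-5 [J2]: (9,7,5)
P 6-0 [J1]: (9,8,5)
C 8-7 [J2]: (9,8,6)
P 1-8 [J1]: (9,9,6)
R 7-4 [J1]: (9,10,6)
Grübler: 3·8 − 2·10 − 6 = -2

M = -2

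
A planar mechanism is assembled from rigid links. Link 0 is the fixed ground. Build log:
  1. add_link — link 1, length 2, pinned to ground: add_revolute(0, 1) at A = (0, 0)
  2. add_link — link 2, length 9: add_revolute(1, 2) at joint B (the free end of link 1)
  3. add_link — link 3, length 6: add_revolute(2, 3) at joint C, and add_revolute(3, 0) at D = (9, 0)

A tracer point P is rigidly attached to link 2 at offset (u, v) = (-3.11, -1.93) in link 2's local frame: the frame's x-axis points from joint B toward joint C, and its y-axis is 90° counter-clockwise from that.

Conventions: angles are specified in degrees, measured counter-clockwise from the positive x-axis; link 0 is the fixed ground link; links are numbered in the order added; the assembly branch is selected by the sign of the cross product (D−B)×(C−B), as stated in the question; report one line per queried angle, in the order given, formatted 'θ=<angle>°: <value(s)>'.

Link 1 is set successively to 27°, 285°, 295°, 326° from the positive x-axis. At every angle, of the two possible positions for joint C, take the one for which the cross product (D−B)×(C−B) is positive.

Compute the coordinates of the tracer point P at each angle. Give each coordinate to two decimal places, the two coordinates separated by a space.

A=(0,0), D=(9.00,0)
θ=27°: B = A + 2.00·(cos27°, sin27°) = (1.7820, 0.9080)
θ=27°: |BD| = 7.2749
θ=27°: circle(B,9.00) ∩ circle(D,6.00): a=6.7303, h=5.9752
θ=27°:   candidates: C₊=(9.2054,5.9965) cross=43.469; C₋=(7.7139,-5.8605) cross=-43.469
θ=27°:   branch + wants cross > 0 → take C=(9.2054,5.9965) (cross=43.469)
θ=27°: ex = (C−B)/|BC| = (0.8248,0.5654); ey = (-0.5654,0.8248)
θ=27°: P = B + -3.11·ex + -1.93·ey = (0.3080,-2.4423)
θ=285°: B = A + 2.00·(cos285°, sin285°) = (0.5176, -1.9319)
θ=285°: |BD| = 8.6996
θ=285°: circle(B,9.00) ∩ circle(D,6.00): a=6.9361, h=5.7350
θ=285°:   candidates: C₊=(6.0070,5.2002) cross=49.892; C₋=(8.5541,-5.9834) cross=-49.892
θ=285°:   branch + wants cross > 0 → take C=(6.0070,5.2002) (cross=49.892)
θ=285°: ex = (C−B)/|BC| = (0.6099,0.7925); ey = (-0.7925,0.6099)
θ=285°: P = B + -3.11·ex + -1.93·ey = (0.1502,-5.5736)
θ=295°: B = A + 2.00·(cos295°, sin295°) = (0.8452, -1.8126)
θ=295°: |BD| = 8.3538
θ=295°: circle(B,9.00) ∩ circle(D,6.00): a=6.8703, h=5.8137
θ=295°:   candidates: C₊=(6.2904,5.3533) cross=48.566; C₋=(8.8133,-5.9971) cross=-48.566
θ=295°:   branch + wants cross > 0 → take C=(6.2904,5.3533) (cross=48.566)
θ=295°: ex = (C−B)/|BC| = (0.6050,0.7962); ey = (-0.7962,0.6050)
θ=295°: P = B + -3.11·ex + -1.93·ey = (0.5003,-5.4565)
θ=326°: B = A + 2.00·(cos326°, sin326°) = (1.6581, -1.1184)
θ=326°: |BD| = 7.4266
θ=326°: circle(B,9.00) ∩ circle(D,6.00): a=6.7430, h=5.9609
θ=326°:   candidates: C₊=(7.4265,5.7900) cross=44.269; C₋=(9.2218,-5.9959) cross=-44.269
θ=326°:   branch + wants cross > 0 → take C=(7.4265,5.7900) (cross=44.269)
θ=326°: ex = (C−B)/|BC| = (0.6409,0.7676); ey = (-0.7676,0.6409)
θ=326°: P = B + -3.11·ex + -1.93·ey = (1.1462,-4.7426)

θ=27°: 0.31 -2.44
θ=285°: 0.15 -5.57
θ=295°: 0.50 -5.46
θ=326°: 1.15 -4.74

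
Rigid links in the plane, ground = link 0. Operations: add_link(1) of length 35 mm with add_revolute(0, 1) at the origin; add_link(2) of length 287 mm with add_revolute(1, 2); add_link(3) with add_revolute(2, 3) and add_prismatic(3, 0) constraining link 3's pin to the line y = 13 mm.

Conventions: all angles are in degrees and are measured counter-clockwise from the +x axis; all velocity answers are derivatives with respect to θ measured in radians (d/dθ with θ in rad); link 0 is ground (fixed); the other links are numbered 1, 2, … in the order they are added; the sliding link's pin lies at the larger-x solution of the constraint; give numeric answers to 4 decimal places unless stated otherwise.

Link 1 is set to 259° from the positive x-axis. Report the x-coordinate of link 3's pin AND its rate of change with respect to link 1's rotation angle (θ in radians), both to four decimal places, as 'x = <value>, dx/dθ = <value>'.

geometry: r = 35 mm, L = 287 mm, e = 13 mm
crank pin P = (r cos θ, r sin θ) = (-6.678315, -34.356951)
h = r sin θ − e = -34.356951 − 13 = -47.356951
x = r cos θ + √(L² − h²) = -6.678315 + 283.065927 = 276.387612
dx/dθ = −r sin θ − h·r cos θ/√(L² − h²) (θ in radians; h = -47.356951) = 33.239669

x = 276.3876, dx/dθ = 33.2397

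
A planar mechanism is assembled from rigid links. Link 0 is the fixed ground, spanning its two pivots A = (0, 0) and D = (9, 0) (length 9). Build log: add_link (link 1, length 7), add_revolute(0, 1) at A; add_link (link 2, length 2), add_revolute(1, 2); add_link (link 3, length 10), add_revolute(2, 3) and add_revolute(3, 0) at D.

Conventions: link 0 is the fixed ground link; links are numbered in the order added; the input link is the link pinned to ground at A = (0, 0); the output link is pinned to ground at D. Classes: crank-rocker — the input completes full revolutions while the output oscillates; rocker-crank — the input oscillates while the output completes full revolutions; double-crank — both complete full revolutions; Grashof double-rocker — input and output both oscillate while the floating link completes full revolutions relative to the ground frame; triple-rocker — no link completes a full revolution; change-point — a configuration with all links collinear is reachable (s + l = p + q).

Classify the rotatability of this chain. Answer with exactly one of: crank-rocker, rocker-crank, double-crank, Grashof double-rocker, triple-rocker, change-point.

lengths: ground=9, input=7, coupler=2, output=10
sorted: s=2 (shortest), l=10 (longest), p+q=16
s + l = 12 vs p + q = 16
s + l < p + q (Grashof) with shortest = coupler link → Grashof double-rocker

Grashof double-rocker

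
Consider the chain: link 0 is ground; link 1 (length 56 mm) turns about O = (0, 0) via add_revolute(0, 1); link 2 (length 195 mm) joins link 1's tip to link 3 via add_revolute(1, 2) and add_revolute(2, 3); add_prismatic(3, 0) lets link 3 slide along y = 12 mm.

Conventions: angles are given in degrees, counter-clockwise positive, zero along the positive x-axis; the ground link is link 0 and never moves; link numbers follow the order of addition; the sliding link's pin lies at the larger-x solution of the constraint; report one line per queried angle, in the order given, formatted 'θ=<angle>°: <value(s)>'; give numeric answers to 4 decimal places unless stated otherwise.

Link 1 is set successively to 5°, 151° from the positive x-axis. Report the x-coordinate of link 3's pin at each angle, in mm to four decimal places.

geometry: r = 56 mm, L = 195 mm, e = 12 mm
θ=5°: crank pin P = (r cos θ, r sin θ) = (55.786903, 4.880722)
θ=5°: h = r sin θ − e = 4.880722 − 12 = -7.119278
θ=5°: x = r cos θ + √(L² − h²) = 55.786903 + 194.869997 = 250.656900
θ=151°: crank pin P = (r cos θ, r sin θ) = (-48.978704, 27.149339)
θ=151°: h = r sin θ − e = 27.149339 − 12 = 15.149339
θ=151°: x = r cos θ + √(L² − h²) = -48.978704 + 194.410642 = 145.431938

θ=5°: 250.6569
θ=151°: 145.4319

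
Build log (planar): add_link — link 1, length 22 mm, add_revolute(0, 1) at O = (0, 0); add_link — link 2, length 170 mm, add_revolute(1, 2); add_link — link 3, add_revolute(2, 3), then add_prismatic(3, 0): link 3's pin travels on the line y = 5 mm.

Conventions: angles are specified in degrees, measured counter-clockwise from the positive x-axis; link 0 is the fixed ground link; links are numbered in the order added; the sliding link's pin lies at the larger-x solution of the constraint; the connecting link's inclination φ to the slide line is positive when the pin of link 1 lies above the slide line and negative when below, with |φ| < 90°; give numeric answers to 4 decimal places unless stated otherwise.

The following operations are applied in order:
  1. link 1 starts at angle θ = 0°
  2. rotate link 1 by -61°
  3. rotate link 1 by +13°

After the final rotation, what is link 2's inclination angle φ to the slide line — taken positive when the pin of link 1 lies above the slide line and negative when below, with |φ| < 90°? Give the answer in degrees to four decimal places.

geometry: r = 22 mm, L = 170 mm, e = 5 mm; θ starts at 0°
rotate link 1 by -61°: θ ← 0° -61° = -61°
rotate link 1 by +13°: θ ← -61° +13° = -48°
h = r sin θ − e = -16.349186 − 5 = -21.349186
sin φ = h / L = -21.349186 / 170 = -0.12558345
φ = arcsin(-0.12558345) = -7.214450°

-7.2145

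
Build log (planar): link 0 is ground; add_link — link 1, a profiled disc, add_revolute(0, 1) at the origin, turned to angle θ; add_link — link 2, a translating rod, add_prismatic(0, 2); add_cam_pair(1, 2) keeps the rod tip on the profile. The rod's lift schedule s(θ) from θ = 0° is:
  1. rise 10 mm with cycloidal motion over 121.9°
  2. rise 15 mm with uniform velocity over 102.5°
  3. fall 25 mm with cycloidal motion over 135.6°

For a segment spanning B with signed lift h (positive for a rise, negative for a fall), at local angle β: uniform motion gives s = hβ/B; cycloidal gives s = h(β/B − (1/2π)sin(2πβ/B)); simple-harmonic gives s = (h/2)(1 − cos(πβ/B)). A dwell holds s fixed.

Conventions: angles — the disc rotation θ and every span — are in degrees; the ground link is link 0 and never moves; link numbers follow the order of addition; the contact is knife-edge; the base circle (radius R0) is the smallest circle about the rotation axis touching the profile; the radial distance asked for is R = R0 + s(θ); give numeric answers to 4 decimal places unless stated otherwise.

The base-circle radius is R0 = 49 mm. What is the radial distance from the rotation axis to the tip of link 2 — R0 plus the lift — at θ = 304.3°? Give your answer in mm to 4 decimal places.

seg 1 [0°–121.9°] cycloidal, h=10: full span → s += 10 → s = 10.0000
seg 2 [121.9°–224.4°] uniform, h=15: full span → s += 15 → s = 25.0000
seg 3 [224.4°–360°] cycloidal, h=-25: θ=304.3° here. β=79.9, B=135.6. -25·(0.5892 − sin(2π·0.5892)/(2π)) = -16.8466 → s = 8.1534
R = R0 + s = 49 + 8.1534 = 57.1534

57.1534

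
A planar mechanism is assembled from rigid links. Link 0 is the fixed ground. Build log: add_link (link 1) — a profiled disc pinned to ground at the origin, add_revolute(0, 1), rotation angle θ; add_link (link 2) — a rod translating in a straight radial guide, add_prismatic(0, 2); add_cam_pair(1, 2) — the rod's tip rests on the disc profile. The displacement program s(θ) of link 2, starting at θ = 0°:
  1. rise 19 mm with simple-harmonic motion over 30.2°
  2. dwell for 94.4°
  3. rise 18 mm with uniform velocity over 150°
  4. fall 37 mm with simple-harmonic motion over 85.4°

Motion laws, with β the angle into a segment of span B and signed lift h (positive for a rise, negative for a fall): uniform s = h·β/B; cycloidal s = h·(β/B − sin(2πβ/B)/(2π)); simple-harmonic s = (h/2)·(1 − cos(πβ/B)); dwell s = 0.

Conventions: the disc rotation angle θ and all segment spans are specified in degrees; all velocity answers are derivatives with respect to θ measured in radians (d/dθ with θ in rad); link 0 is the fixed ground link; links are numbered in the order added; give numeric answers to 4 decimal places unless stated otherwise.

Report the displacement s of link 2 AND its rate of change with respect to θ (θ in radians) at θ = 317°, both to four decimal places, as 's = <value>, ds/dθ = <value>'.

seg 1 [0°–30.2°] simple-harmonic, h=19: full span → s += 19 → s = 19.0000
seg 2 [30.2°–124.6°] dwell: s stays 19.0000
seg 3 [124.6°–274.6°] uniform, h=18: full span → s += 18 → s = 37.0000
seg 4 [274.6°–360°] simple-harmonic, h=-37: θ=317° here. β=42.4, B=85.4. -37/2·(1 − cos(π·0.4965)) = -18.2958 → s = 18.7042
velocity in seg [274.6°–360°] (simple-harmonic), θ in radians: β = 42.4° = 0.7400 rad, B = 85.4° = 1.4905 rad; ds/dθ = (πh/(2B)) sin(πβ/B) = (π·(-37)/(2·1.4905)) sin(π·0.4965) = -38.990600 mm/rad

s = 18.7042, ds/dθ = -38.9906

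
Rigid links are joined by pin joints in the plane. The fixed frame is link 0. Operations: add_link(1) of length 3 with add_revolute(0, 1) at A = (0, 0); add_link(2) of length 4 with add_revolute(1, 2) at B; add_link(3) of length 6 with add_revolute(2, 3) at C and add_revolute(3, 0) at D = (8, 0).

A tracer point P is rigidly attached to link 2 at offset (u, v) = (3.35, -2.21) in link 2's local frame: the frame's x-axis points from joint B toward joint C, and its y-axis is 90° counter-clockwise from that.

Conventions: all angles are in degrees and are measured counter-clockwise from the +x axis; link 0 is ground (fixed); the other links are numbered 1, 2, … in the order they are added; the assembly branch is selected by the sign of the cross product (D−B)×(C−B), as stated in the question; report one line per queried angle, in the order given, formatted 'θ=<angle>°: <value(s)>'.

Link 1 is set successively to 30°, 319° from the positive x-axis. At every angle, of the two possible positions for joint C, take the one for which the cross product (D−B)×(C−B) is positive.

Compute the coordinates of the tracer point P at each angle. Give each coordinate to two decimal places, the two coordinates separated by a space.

A=(0,0), D=(8.00,0)
θ=30°: B = A + 3.00·(cos30°, sin30°) = (2.5981, 1.5000)
θ=30°: |BD| = 5.6063
θ=30°: circle(B,4.00) ∩ circle(D,6.00): a=1.0195, h=3.8679
θ=30°:   candidates: C₊=(4.6152,4.9541) cross=21.685; C₋=(2.5455,-2.4997) cross=-21.685
θ=30°:   branch + wants cross > 0 → take C=(4.6152,4.9541) (cross=21.685)
θ=30°: ex = (C−B)/|BC| = (0.5043,0.8635); ey = (-0.8635,0.5043)
θ=30°: P = B + 3.35·ex + -2.21·ey = (6.1959,3.2784)
θ=319°: B = A + 3.00·(cos319°, sin319°) = (2.2641, -1.9682)
θ=319°: |BD| = 6.0642
θ=319°: circle(B,4.00) ∩ circle(D,6.00): a=1.3830, h=3.7533
θ=319°:   candidates: C₊=(2.3541,2.0308) cross=22.761; C₋=(4.7905,-5.0694) cross=-22.761
θ=319°:   branch + wants cross > 0 → take C=(2.3541,2.0308) (cross=22.761)
θ=319°: ex = (C−B)/|BC| = (0.0225,0.9997); ey = (-0.9997,0.0225)
θ=319°: P = B + 3.35·ex + -2.21·ey = (4.5489,1.3312)

θ=30°: 6.20 3.28
θ=319°: 4.55 1.33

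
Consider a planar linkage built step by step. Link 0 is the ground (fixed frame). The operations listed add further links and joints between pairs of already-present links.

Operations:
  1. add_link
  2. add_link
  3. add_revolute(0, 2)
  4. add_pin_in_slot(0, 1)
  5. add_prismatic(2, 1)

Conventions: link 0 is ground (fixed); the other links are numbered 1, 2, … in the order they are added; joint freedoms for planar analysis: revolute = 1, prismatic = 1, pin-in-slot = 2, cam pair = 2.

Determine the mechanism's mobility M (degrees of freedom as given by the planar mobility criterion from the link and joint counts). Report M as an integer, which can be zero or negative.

ground; <1,0,0>
#1 <2,0,0>
#2 <3,0,0>
R:0↔2 J1 <3,1,0>
PS:0↔1 J2 <3,1,1>
P:2↔1 J1 <3,2,1>
3×2 − 2×2 − 1×1 = 1

M = 1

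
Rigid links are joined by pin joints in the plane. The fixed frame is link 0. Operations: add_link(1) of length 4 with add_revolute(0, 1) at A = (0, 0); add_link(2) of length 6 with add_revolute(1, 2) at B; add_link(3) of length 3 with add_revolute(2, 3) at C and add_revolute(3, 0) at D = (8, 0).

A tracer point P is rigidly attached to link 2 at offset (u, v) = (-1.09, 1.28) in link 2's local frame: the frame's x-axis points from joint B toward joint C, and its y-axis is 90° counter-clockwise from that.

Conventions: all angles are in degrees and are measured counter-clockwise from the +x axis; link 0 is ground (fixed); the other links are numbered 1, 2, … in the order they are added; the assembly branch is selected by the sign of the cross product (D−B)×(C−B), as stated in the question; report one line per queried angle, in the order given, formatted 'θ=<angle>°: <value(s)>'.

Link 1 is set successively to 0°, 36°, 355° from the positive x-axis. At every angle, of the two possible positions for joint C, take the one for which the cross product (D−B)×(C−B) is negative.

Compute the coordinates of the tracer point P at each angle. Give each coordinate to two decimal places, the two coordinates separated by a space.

A=(0,0), D=(8.00,0)
θ=0°: B = A + 4.00·(cos0°, sin0°) = (4.0000, 0.0000)
θ=0°: |BD| = 4.0000
θ=0°: circle(B,6.00) ∩ circle(D,3.00): a=5.3750, h=2.6663
θ=0°:   candidates: C₊=(9.3750,2.6663) cross=10.665; C₋=(9.3750,-2.6663) cross=-10.665
θ=0°:   branch - wants cross < 0 → take C=(9.3750,-2.6663) (cross=-10.665)
θ=0°: ex = (C−B)/|BC| = (0.8958,-0.4444); ey = (0.4444,0.8958)
θ=0°: P = B + -1.09·ex + 1.28·ey = (3.5924,1.6311)
θ=36°: B = A + 4.00·(cos36°, sin36°) = (3.2361, 2.3511)
θ=36°: |BD| = 5.3125
θ=36°: circle(B,6.00) ∩ circle(D,3.00): a=5.1974, h=2.9978
θ=36°:   candidates: C₊=(9.2235,2.7392) cross=15.926; C₋=(6.5701,-2.6373) cross=-15.926
θ=36°:   branch - wants cross < 0 → take C=(6.5701,-2.6373) (cross=-15.926)
θ=36°: ex = (C−B)/|BC| = (0.5557,-0.8314); ey = (0.8314,0.5557)
θ=36°: P = B + -1.09·ex + 1.28·ey = (3.6946,3.9686)
θ=355°: B = A + 4.00·(cos355°, sin355°) = (3.9848, -0.3486)
θ=355°: |BD| = 4.0303
θ=355°: circle(B,6.00) ∩ circle(D,3.00): a=5.3648, h=2.6869
θ=355°:   candidates: C₊=(9.0970,2.7922) cross=10.829; C₋=(9.5619,-2.5614) cross=-10.829
θ=355°:   branch - wants cross < 0 → take C=(9.5619,-2.5614) (cross=-10.829)
θ=355°: ex = (C−B)/|BC| = (0.9295,-0.3688); ey = (0.3688,0.9295)
θ=355°: P = B + -1.09·ex + 1.28·ey = (3.4437,1.2431)

θ=0°: 3.59 1.63
θ=36°: 3.69 3.97
θ=355°: 3.44 1.24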